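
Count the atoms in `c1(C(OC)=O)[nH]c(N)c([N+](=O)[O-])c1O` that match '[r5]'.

Check the 14 heavy atoms by environment: 1× n (aromatic, in 5-ring) → match; 4× c (aromatic, in 5-ring) → match; 1× N (acyclic) → no; 1× N (charge +1, acyclic) → no; 1× O (charge -1, acyclic) → no; 4× O (acyclic) → no; 2× C (acyclic) → no.
Summing the matching environments: 1 + 4 = 5 matching atoms.

5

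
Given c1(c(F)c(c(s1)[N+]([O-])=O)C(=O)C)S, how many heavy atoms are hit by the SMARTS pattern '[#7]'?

1

The query [#7] means: #7 matches any nitrogen atom regardless of aromaticity.
Check the 13 heavy atoms by environment: 1× s (aromatic) → no; 4× c (aromatic) → no; 1× N (charge +1) → match; 1× O (charge -1) → no; 2× O → no; 1× S → no; 1× F → no; 2× C → no.
That gives 1 matching atom.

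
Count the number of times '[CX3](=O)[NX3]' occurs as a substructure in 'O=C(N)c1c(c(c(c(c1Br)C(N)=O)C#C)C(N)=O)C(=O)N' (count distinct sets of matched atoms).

[CX3](=O)[NX3] is the SMARTS for an amide: a carbonyl carbon bonded to a trivalent nitrogen.
The molecule carries 4 separate instances of a primary amide (-C(=O)NH2) meeting every constraint; each maps to a distinct set of atoms, giving 4 matches.

4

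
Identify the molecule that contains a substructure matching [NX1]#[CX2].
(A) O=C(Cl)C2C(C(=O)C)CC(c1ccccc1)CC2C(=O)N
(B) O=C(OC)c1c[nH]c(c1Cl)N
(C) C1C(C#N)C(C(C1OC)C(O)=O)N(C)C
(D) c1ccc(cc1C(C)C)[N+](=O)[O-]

C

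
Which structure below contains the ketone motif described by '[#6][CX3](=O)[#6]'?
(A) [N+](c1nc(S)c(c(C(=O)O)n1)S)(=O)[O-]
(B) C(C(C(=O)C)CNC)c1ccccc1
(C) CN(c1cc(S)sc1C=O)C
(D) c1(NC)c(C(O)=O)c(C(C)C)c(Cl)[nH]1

[#6][CX3](=O)[#6] describes a carbonyl carbon (no H) flanked by two carbons (a ketone).
(A) has a carboxylic acid group (-C(=O)OH) but one neighbour of the carbonyl carbon is O, not C.
(B) contains an acetyl/ketone group (-C(=O)CH3), which satisfies every atom and bond constraint.
(C) has an aldehyde (-CHO) but the carbonyl carbon has H1, so it is not flanked by two carbons.
(D) has a carboxylic acid group (-C(=O)OH) but one neighbour of the carbonyl carbon is O, not C.
So the answer is (B).

B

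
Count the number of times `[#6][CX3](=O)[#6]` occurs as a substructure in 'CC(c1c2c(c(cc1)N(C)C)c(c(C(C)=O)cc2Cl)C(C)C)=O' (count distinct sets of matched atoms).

2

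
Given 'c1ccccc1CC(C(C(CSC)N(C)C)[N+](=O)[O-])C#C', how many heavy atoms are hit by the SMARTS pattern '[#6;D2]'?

The query [#6;D2] means: any carbon bonded to exactly two heavy atoms.
Check the 21 heavy atoms by environment: 3× C (D2) → match; 3× C (D3) → no; 1× S (D2) → no; 4× C (D1) → no; 1× N (charge +1, D3) → no; 1× O (charge -1, D1) → no; 1× O (D1) → no; 1× N (D3) → no; 1× c (aromatic, D3) → no; 5× c (aromatic, D2) → match.
Summing the matching environments: 3 + 5 = 8 matching atoms.

8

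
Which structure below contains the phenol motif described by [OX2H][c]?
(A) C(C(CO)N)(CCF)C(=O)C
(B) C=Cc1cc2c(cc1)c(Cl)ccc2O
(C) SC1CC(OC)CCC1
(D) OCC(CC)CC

[OX2H][c] describes a hydroxyl oxygen attached to an aromatic carbon (a phenol).
(A) has a hydroxyl group (-OH) but the -OH is on an aliphatic carbon, not an aromatic c.
(B) contains a hydroxyl group (-OH), which satisfies every atom and bond constraint.
(C) has a methoxy ether (-OCH3) but the oxygen has H0, not H1.
(D) has a hydroxyl group (-OH) but the -OH is on an aliphatic carbon, not an aromatic c.
So the answer is (B).

B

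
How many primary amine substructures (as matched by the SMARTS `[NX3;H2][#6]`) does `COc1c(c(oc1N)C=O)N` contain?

[NX3;H2][#6] is the SMARTS for a primary amine: a trivalent nitrogen with two H attached to carbon.
The molecule carries 2 separate instances of a primary amino group (-NH2) meeting every constraint; each maps to a distinct set of atoms, giving 2 matches.

2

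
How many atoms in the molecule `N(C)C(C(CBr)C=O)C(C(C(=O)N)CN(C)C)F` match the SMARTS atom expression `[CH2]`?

2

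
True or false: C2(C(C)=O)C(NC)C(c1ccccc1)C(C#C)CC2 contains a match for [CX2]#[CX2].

True

The pattern [CX2]#[CX2] describes a carbon-carbon triple bond — an alkyne.
The molecule carries an ethynyl group (-C#CH), whose atoms satisfy every constraint of the query, so the pattern matches.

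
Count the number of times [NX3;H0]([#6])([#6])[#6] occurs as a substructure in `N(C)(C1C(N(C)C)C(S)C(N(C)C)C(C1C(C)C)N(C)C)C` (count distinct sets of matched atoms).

[NX3;H0]([#6])([#6])[#6] is the SMARTS for a tertiary amine: a trivalent nitrogen with no H, bonded to three carbons.
The molecule carries 4 separate instances of a dimethylamino group (-N(CH3)2) meeting every constraint; each maps to a distinct set of atoms, giving 4 matches.

4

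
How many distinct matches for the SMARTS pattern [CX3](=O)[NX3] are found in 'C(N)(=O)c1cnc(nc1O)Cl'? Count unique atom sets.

[CX3](=O)[NX3] is the SMARTS for an amide: a carbonyl carbon bonded to a trivalent nitrogen.
Exactly one fragment in the molecule meets all constraints, giving 1 match.

1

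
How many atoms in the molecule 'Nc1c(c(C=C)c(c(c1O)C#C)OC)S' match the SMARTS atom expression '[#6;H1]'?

Check the 15 heavy atoms by environment: 6× c (aromatic, H0) → no; 1× S (H1) → no; 1× C (H0) → no; 2× C (H1) → match; 1× N (H2) → no; 1× O (H1) → no; 1× C (H2) → no; 1× O (H0) → no; 1× C (H3) → no.
That gives 2 matching atoms.

2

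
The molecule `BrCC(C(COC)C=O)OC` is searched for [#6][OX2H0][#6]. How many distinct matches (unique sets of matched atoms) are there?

2

[#6][OX2H0][#6] is the SMARTS for an ether: an aliphatic oxygen bridging two carbons with no H on the oxygen.
The molecule carries 2 separate instances of a methoxy ether (-OCH3) meeting every constraint; each maps to a distinct set of atoms, giving 2 matches.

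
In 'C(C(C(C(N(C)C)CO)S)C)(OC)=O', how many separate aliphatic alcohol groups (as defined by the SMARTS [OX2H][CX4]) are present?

1

[OX2H][CX4] is the SMARTS for an aliphatic alcohol: a hydroxyl oxygen bound to an sp3 (X4) carbon.
Exactly one fragment in the molecule meets all constraints, giving 1 match.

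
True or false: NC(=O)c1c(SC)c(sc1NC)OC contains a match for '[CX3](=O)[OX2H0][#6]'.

The pattern [CX3](=O)[OX2H0][#6] describes a carbonyl carbon bonded to an oxygen that is itself bonded to carbon (no H on that O) — an ester.
The closest candidate here is a methoxy ether (-OCH3), but the ether oxygen is not adjacent to a C=O carbon. No other fragment satisfies the full query, so there is no match.

False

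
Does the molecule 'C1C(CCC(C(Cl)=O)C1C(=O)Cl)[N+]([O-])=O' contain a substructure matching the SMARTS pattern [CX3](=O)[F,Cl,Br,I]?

The pattern [CX3](=O)[F,Cl,Br,I] describes a carbonyl carbon bonded to a halogen — an acyl halide.
The molecule carries an acyl chloride (-C(=O)Cl), whose atoms satisfy every constraint of the query, so the pattern matches.

Yes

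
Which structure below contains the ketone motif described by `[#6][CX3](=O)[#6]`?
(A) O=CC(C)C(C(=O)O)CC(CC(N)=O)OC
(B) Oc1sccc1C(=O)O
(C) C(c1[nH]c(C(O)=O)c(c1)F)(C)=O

C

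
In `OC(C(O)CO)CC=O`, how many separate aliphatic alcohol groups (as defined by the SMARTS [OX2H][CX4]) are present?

3

[OX2H][CX4] is the SMARTS for an aliphatic alcohol: a hydroxyl oxygen bound to an sp3 (X4) carbon.
The molecule carries 3 separate instances of a hydroxyl group (-OH) meeting every constraint; each maps to a distinct set of atoms, giving 3 matches.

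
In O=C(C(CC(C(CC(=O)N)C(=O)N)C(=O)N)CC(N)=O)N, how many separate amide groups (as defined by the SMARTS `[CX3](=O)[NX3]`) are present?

[CX3](=O)[NX3] is the SMARTS for an amide: a carbonyl carbon bonded to a trivalent nitrogen.
The molecule carries 5 separate instances of a primary amide (-C(=O)NH2) meeting every constraint; each maps to a distinct set of atoms, giving 5 matches.

5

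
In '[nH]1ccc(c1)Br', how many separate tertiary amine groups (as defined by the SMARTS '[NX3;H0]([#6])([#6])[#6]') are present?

[NX3;H0]([#6])([#6])[#6] is the SMARTS for a tertiary amine: a trivalent nitrogen with no H, bonded to three carbons.
No fragment in the molecule satisfies every constraint, giving 0 matches.

0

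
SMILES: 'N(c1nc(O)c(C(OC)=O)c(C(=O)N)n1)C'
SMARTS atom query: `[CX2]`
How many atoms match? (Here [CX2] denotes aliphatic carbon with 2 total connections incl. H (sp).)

The query [CX2] means: C with X2: aliphatic carbon with exactly 2 total connections.
Check the 16 heavy atoms by environment: 2× n (aromatic, X2) → no; 4× c (aromatic, X3) → no; 2× C (X3) → no; 2× O (X1) → no; 2× N (X3) → no; 2× C (X4) → no; 2× O (X2) → no.
No environment satisfies the query, so 0 matching atoms.

0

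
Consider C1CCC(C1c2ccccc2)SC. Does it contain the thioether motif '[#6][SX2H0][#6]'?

The pattern [#6][SX2H0][#6] describes an aliphatic sulfur bridging two carbons with no H on the sulfur — a thioether.
The molecule carries a methylthio ether (-SCH3), whose atoms satisfy every constraint of the query, so the pattern matches.

Yes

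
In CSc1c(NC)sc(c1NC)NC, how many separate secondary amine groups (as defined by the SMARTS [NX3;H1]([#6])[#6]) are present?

3

[NX3;H1]([#6])[#6] is the SMARTS for a secondary amine: a trivalent nitrogen with one H, bonded to two carbons.
The molecule carries 3 separate instances of an N-methylamino group (-NHCH3) meeting every constraint; each maps to a distinct set of atoms, giving 3 matches.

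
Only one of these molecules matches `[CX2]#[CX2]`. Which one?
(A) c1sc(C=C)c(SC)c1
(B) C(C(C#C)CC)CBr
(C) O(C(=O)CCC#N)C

[CX2]#[CX2] describes a carbon-carbon triple bond (an alkyne).
(A) has a vinyl group (-CH=CH2) but the C=C is a double bond; both carbons are CX3, not CX2.
(B) contains an ethynyl group (-C#CH), which satisfies every atom and bond constraint.
(C) has a nitrile (-C#N) but the triple bond is C#N, not C#C.
So the answer is (B).

B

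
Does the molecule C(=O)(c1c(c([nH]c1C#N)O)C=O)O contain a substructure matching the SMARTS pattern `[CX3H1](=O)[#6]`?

The pattern [CX3H1](=O)[#6] describes an sp2 carbon with one H, double-bonded to O and single-bonded to carbon — an aldehyde.
The molecule carries an aldehyde (-CHO), whose atoms satisfy every constraint of the query, so the pattern matches.

Yes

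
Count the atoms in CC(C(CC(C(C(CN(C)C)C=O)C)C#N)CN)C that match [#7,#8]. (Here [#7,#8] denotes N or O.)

The query [#7,#8] means: nitrogen or oxygen (comma = OR).
Check the 19 heavy atoms by environment: 15× C → no; 3× N → match; 1× O → match.
Summing the matching environments: 3 + 1 = 4 matching atoms.

4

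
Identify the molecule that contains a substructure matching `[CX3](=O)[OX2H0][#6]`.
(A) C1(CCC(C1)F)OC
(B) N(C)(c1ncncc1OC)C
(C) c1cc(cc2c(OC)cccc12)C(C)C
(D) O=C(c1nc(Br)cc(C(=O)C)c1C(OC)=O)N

D

[CX3](=O)[OX2H0][#6] describes a carbonyl carbon bonded to an oxygen that is itself bonded to carbon (no H on that O) (an ester).
(A) has a methoxy ether (-OCH3) but the ether oxygen is not adjacent to a C=O carbon.
(B) has a methoxy ether (-OCH3) but the ether oxygen is not adjacent to a C=O carbon.
(C) has a methoxy ether (-OCH3) but the ether oxygen is not adjacent to a C=O carbon.
(D) contains a methyl-ester group (-C(=O)OCH3), which satisfies every atom and bond constraint.
So the answer is (D).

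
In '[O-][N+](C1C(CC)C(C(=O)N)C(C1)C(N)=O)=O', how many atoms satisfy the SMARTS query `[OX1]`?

The query [OX1] means: aliphatic oxygen with one total connection — typically a carbonyl =O or an oxide.
Check the 16 heavy atoms by environment: 7× C (X4) → no; 2× C (X3) → no; 3× O (X1) → match; 2× N (X3) → no; 1× N (charge +1, X3) → no; 1× O (charge -1, X1) → match.
Summing the matching environments: 3 + 1 = 4 matching atoms.

4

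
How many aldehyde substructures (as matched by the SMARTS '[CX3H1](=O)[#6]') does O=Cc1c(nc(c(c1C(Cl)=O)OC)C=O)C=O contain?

[CX3H1](=O)[#6] is the SMARTS for an aldehyde: an sp2 carbon with one H, double-bonded to O and single-bonded to carbon.
The molecule carries 3 separate instances of an aldehyde (-CHO) meeting every constraint; each maps to a distinct set of atoms, giving 3 matches.

3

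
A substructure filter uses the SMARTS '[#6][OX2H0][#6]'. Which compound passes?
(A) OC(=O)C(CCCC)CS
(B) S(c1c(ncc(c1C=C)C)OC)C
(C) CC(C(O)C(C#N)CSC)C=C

B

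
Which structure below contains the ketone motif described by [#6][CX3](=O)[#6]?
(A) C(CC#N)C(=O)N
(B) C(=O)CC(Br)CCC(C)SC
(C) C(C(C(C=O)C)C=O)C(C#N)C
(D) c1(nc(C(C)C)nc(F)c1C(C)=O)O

D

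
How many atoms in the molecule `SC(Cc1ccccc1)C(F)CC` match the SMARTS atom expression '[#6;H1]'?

Check the 13 heavy atoms by environment: 2× C (H2) → no; 2× C (H1) → match; 1× S (H1) → no; 1× c (aromatic, H0) → no; 5× c (aromatic, H1) → match; 1× F (H0) → no; 1× C (H3) → no.
Summing the matching environments: 2 + 5 = 7 matching atoms.

7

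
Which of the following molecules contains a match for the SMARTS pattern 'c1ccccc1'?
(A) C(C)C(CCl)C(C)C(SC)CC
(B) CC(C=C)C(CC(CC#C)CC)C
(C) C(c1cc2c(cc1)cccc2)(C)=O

c1ccccc1 describes six aromatic carbons in a ring (a benzene ring).
(A) has a methyl group (-CH3) but no six-membered all-carbon aromatic ring is present.
(B) has a methyl group (-CH3) but no six-membered all-carbon aromatic ring is present.
(C) contains the required atom environment, so the pattern matches.
So the answer is (C).

C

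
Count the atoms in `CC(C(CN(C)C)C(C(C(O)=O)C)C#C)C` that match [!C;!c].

3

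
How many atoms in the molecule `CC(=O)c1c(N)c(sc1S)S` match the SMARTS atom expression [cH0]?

Check the 11 heavy atoms by environment: 1× s (aromatic, H0) → no; 4× c (aromatic, H0) → match; 2× S (H1) → no; 1× C (H0) → no; 1× O (H0) → no; 1× C (H3) → no; 1× N (H2) → no.
That gives 4 matching atoms.

4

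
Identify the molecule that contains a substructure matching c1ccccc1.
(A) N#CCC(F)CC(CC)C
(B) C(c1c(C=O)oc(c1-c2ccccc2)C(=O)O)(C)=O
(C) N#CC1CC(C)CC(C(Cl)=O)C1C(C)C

B

c1ccccc1 describes six aromatic carbons in a ring (a benzene ring).
(A) has a methyl group (-CH3) but no six-membered all-carbon aromatic ring is present.
(B) contains a phenyl ring, which satisfies every atom and bond constraint.
(C) has a methyl group (-CH3) but no six-membered all-carbon aromatic ring is present.
So the answer is (B).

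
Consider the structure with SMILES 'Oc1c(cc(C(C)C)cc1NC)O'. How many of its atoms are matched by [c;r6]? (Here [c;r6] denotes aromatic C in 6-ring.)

6

The query [c;r6] means: aromatic carbon that belongs to a six-membered ring.
Check the 13 heavy atoms by environment: 6× c (aromatic, in 6-ring) → match; 1× N (acyclic) → no; 4× C (acyclic) → no; 2× O (acyclic) → no.
That gives 6 matching atoms.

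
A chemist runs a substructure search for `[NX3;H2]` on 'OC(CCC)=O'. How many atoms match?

0

Check the 6 heavy atoms by environment: 2× C (H2, X4) → no; 1× C (H3, X4) → no; 1× C (H0, X3) → no; 1× O (H0, X1) → no; 1× O (H1, X2) → no.
No environment satisfies the query, so 0 matching atoms.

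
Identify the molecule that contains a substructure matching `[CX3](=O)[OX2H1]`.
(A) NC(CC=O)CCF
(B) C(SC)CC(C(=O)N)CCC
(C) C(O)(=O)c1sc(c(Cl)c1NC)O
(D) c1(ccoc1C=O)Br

[CX3](=O)[OX2H1] describes an sp2 carbon double-bonded to O and single-bonded to an -OH oxygen (a carboxylic acid).
(A) has an aldehyde (-CHO) but there is no singly-bonded oxygen on the carbonyl carbon.
(B) has a primary amide (-C(=O)NH2) but the carbonyl is bonded to N, not to an -OH oxygen.
(C) contains a carboxylic acid group (-C(=O)OH), which satisfies every atom and bond constraint.
(D) has an aldehyde (-CHO) but there is no singly-bonded oxygen on the carbonyl carbon.
So the answer is (C).

C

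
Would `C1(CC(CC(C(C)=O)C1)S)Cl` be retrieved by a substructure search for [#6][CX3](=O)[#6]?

The pattern [#6][CX3](=O)[#6] describes a carbonyl carbon (no H) flanked by two carbons — a ketone.
The molecule carries an acetyl/ketone group (-C(=O)CH3), whose atoms satisfy every constraint of the query, so the pattern matches.

Yes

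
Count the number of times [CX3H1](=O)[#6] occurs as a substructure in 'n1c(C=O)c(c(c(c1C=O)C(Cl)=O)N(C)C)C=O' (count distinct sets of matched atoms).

3

[CX3H1](=O)[#6] is the SMARTS for an aldehyde: an sp2 carbon with one H, double-bonded to O and single-bonded to carbon.
The molecule carries 3 separate instances of an aldehyde (-CHO) meeting every constraint; each maps to a distinct set of atoms, giving 3 matches.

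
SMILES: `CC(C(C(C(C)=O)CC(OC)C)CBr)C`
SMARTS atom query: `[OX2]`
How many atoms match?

1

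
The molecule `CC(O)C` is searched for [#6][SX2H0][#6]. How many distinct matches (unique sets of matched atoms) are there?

0

[#6][SX2H0][#6] is the SMARTS for a thioether: an aliphatic sulfur bridging two carbons with no H on the sulfur.
No fragment in the molecule satisfies every constraint, giving 0 matches.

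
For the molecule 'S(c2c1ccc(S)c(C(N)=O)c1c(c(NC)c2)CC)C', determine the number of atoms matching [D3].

8

The query [D3] means: atom with exactly three heavy-atom neighbours.
Check the 20 heavy atoms by environment: 7× c (aromatic, D3) → match; 3× c (aromatic, D2) → no; 1× S (D1) → no; 1× C (D3) → match; 1× O (D1) → no; 1× N (D1) → no; 1× C (D2) → no; 3× C (D1) → no; 1× S (D2) → no; 1× N (D2) → no.
Summing the matching environments: 7 + 1 = 8 matching atoms.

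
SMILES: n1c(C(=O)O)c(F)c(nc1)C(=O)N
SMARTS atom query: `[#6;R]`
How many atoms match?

4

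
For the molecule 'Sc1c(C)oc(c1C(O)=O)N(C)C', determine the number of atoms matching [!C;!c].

The query [!C;!c] means: neither aliphatic nor aromatic carbon — same as [!#6].
Check the 13 heavy atoms by environment: 1× o (aromatic) → match; 4× c (aromatic) → no; 1× N → match; 4× C → no; 1× S → match; 2× O → match.
Summing the matching environments: 1 + 1 + 1 + 2 = 5 matching atoms.

5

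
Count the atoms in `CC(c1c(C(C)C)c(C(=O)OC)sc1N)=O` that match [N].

Check the 16 heavy atoms by environment: 1× s (aromatic) → no; 4× c (aromatic) → no; 1× N → match; 7× C → no; 3× O → no.
That gives 1 matching atom.

1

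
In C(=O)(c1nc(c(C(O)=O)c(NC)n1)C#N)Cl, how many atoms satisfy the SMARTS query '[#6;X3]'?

6

The query [#6;X3] means: any carbon (aromatic or not) with three total connections.
Check the 16 heavy atoms by environment: 2× n (aromatic, X2) → no; 4× c (aromatic, X3) → match; 1× N (X3) → no; 1× C (X4) → no; 1× C (X2) → no; 1× N (X1) → no; 2× C (X3) → match; 2× O (X1) → no; 1× Cl (X1) → no; 1× O (X2) → no.
Summing the matching environments: 4 + 2 = 6 matching atoms.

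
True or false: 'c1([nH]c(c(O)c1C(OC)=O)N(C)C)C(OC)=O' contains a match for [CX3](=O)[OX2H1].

False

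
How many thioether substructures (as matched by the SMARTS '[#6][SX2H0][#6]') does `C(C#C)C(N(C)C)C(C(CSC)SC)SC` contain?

[#6][SX2H0][#6] is the SMARTS for a thioether: an aliphatic sulfur bridging two carbons with no H on the sulfur.
The molecule carries 3 separate instances of a methylthio ether (-SCH3) meeting every constraint; each maps to a distinct set of atoms, giving 3 matches.

3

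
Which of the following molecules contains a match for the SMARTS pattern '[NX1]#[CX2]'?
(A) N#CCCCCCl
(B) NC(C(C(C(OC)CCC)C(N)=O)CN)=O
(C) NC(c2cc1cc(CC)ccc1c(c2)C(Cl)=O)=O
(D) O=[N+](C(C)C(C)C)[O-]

A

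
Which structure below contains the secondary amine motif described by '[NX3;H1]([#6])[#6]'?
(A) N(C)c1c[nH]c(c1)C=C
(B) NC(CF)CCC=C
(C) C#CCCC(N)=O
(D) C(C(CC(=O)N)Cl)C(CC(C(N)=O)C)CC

[NX3;H1]([#6])[#6] describes a trivalent nitrogen with one H, bonded to two carbons (a secondary amine).
(A) contains an N-methylamino group (-NHCH3), which satisfies every atom and bond constraint.
(B) has a primary amino group (-NH2) but the nitrogen has H2 and only one carbon neighbour.
(C) has a primary amide (-C(=O)NH2) but the -C(=O)NH2 nitrogen has H2, not H1.
(D) has a primary amide (-C(=O)NH2) but the -C(=O)NH2 nitrogen has H2, not H1.
So the answer is (A).

A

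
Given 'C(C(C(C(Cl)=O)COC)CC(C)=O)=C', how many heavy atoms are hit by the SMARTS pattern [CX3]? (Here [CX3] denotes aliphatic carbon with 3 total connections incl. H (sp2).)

4

Check the 14 heavy atoms by environment: 6× C (X4) → no; 4× C (X3) → match; 2× O (X1) → no; 1× Cl (X1) → no; 1× O (X2) → no.
That gives 4 matching atoms.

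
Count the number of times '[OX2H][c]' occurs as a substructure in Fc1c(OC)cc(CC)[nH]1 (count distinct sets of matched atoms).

0

[OX2H][c] is the SMARTS for a phenol: a hydroxyl oxygen attached to an aromatic carbon.
The molecule has a methoxy ether (-OCH3), but the oxygen has H0, not H1; nothing else fits, so there are 0 matches.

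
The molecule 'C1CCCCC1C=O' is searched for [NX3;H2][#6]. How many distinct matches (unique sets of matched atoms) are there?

[NX3;H2][#6] is the SMARTS for a primary amine: a trivalent nitrogen with two H attached to carbon.
No fragment in the molecule satisfies every constraint, giving 0 matches.

0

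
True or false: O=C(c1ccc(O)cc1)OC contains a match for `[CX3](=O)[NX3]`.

The pattern [CX3](=O)[NX3] describes a carbonyl carbon bonded to a trivalent nitrogen — an amide.
The closest candidate here is a methyl-ester group (-C(=O)OCH3), but the carbonyl is bonded to O, not to an NX3 nitrogen. No other fragment satisfies the full query, so there is no match.

False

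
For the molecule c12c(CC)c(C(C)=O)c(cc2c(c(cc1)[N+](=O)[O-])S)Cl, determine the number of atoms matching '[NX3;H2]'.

0

Check the 20 heavy atoms by environment: 7× c (aromatic, H0, X3) → no; 3× c (aromatic, H1, X3) → no; 1× S (H1, X2) → no; 1× C (H0, X3) → no; 2× O (H0, X1) → no; 2× C (H3, X4) → no; 1× N (charge +1, H0, X3) → no; 1× O (charge -1, H0, X1) → no; 1× Cl (H0, X1) → no; 1× C (H2, X4) → no.
No environment satisfies the query, so 0 matching atoms.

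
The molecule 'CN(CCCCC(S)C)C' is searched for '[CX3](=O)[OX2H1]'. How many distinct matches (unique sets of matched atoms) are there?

0

[CX3](=O)[OX2H1] is the SMARTS for a carboxylic acid: an sp2 carbon double-bonded to O and single-bonded to an -OH oxygen.
No fragment in the molecule satisfies every constraint, giving 0 matches.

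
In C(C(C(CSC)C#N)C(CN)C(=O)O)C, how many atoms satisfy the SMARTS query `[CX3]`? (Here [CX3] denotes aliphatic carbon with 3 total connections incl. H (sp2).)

1

Check the 15 heavy atoms by environment: 8× C (X4) → no; 1× N (X3) → no; 1× C (X3) → match; 1× O (X1) → no; 1× O (X2) → no; 1× S (X2) → no; 1× C (X2) → no; 1× N (X1) → no.
That gives 1 matching atom.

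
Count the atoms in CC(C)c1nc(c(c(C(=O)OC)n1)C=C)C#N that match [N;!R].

1

The query [N;!R] means: aliphatic nitrogen not in a ring.
Check the 17 heavy atoms by environment: 2× n (aromatic, in 6-ring) → no; 4× c (aromatic, in 6-ring) → no; 8× C (acyclic) → no; 1× N (acyclic) → match; 2× O (acyclic) → no.
That gives 1 matching atom.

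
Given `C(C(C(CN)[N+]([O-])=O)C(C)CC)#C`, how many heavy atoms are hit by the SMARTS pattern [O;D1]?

2

Check the 13 heavy atoms by environment: 3× C (D1) → no; 3× C (D3) → no; 3× C (D2) → no; 1× N (charge +1, D3) → no; 1× O (charge -1, D1) → match; 1× O (D1) → match; 1× N (D1) → no.
Summing the matching environments: 1 + 1 = 2 matching atoms.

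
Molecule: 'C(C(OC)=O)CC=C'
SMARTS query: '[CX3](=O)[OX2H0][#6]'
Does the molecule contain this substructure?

Yes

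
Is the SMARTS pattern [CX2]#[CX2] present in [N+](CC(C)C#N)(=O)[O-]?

The pattern [CX2]#[CX2] describes a carbon-carbon triple bond — an alkyne.
The closest candidate here is a nitrile (-C#N), but the triple bond is C#N, not C#C. No other fragment satisfies the full query, so there is no match.

No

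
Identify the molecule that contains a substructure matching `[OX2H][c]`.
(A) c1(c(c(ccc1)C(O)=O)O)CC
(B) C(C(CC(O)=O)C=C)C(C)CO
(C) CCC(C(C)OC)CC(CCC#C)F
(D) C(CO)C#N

A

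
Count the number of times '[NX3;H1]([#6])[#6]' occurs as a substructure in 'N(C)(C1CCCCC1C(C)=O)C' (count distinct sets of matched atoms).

0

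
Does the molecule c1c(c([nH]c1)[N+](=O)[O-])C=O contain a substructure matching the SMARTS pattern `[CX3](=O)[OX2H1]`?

The pattern [CX3](=O)[OX2H1] describes an sp2 carbon double-bonded to O and single-bonded to an -OH oxygen — a carboxylic acid.
The closest candidate here is an aldehyde (-CHO), but there is no singly-bonded oxygen on the carbonyl carbon. No other fragment satisfies the full query, so there is no match.

No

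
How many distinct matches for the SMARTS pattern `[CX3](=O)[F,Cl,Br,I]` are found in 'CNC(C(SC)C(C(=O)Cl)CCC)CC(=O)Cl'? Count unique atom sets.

[CX3](=O)[F,Cl,Br,I] is the SMARTS for an acyl halide: a carbonyl carbon bonded to a halogen.
The molecule carries 2 separate instances of an acyl chloride (-C(=O)Cl) meeting every constraint; each maps to a distinct set of atoms, giving 2 matches.

2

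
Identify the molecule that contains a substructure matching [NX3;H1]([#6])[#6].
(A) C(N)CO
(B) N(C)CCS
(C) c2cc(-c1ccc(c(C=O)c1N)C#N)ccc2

[NX3;H1]([#6])[#6] describes a trivalent nitrogen with one H, bonded to two carbons (a secondary amine).
(A) has a primary amino group (-NH2) but the nitrogen has H2 and only one carbon neighbour.
(B) contains an N-methylamino group (-NHCH3), which satisfies every atom and bond constraint.
(C) has a primary amino group (-NH2) but the nitrogen has H2 and only one carbon neighbour.
So the answer is (B).

B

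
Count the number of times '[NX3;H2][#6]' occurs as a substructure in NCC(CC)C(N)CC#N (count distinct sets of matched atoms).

[NX3;H2][#6] is the SMARTS for a primary amine: a trivalent nitrogen with two H attached to carbon.
The molecule carries 2 separate instances of a primary amino group (-NH2) meeting every constraint; each maps to a distinct set of atoms, giving 2 matches.

2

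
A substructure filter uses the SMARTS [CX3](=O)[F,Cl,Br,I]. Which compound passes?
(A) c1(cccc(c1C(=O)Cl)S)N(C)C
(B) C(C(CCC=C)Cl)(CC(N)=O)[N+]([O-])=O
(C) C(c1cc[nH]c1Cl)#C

A

[CX3](=O)[F,Cl,Br,I] describes a carbonyl carbon bonded to a halogen (an acyl halide).
(A) contains an acyl chloride (-C(=O)Cl), which satisfies every atom and bond constraint.
(B) has a chloro substituent but the Cl is not on a carbonyl carbon.
(C) has a chloro substituent but the Cl is not on a carbonyl carbon.
So the answer is (A).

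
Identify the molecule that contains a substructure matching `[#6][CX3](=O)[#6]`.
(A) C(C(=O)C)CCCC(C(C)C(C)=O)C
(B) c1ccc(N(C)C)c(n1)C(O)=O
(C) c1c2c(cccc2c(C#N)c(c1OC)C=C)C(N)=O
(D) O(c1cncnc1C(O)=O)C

A

[#6][CX3](=O)[#6] describes a carbonyl carbon (no H) flanked by two carbons (a ketone).
(A) contains an acetyl/ketone group (-C(=O)CH3), which satisfies every atom and bond constraint.
(B) has a carboxylic acid group (-C(=O)OH) but one neighbour of the carbonyl carbon is O, not C.
(C) has a primary amide (-C(=O)NH2) but one neighbour of the carbonyl carbon is N, not C.
(D) has a carboxylic acid group (-C(=O)OH) but one neighbour of the carbonyl carbon is O, not C.
So the answer is (A).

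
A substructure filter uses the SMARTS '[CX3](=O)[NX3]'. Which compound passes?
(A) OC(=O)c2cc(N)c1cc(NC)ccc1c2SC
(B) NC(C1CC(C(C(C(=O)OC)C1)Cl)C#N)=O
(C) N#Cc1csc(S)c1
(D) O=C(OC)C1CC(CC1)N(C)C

[CX3](=O)[NX3] describes a carbonyl carbon bonded to a trivalent nitrogen (an amide).
(A) has a primary amino group (-NH2) but the -NH2 is not attached to a carbonyl carbon.
(B) contains a primary amide (-C(=O)NH2), which satisfies every atom and bond constraint.
(C) has a nitrile (-C#N) but the nitrile N is NX1 (triple-bonded), not NX3.
(D) has a methyl-ester group (-C(=O)OCH3) but the carbonyl is bonded to O, not to an NX3 nitrogen.
So the answer is (B).

B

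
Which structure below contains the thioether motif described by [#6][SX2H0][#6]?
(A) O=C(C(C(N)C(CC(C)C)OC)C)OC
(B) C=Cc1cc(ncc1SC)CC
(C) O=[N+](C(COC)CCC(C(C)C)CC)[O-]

[#6][SX2H0][#6] describes an aliphatic sulfur bridging two carbons with no H on the sulfur (a thioether).
(A) has a methoxy ether (-OCH3) but the bridging atom is O, not S.
(B) contains a methylthio ether (-SCH3), which satisfies every atom and bond constraint.
(C) has a methoxy ether (-OCH3) but the bridging atom is O, not S.
So the answer is (B).

B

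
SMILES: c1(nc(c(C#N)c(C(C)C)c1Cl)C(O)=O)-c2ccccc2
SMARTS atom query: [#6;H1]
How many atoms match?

6

The query [#6;H1] means: any carbon bearing exactly one hydrogen.
Check the 21 heavy atoms by environment: 1× n (aromatic, H0) → no; 6× c (aromatic, H0) → no; 1× C (H1) → match; 2× C (H3) → no; 5× c (aromatic, H1) → match; 2× C (H0) → no; 1× O (H0) → no; 1× O (H1) → no; 1× N (H0) → no; 1× Cl (H0) → no.
Summing the matching environments: 1 + 5 = 6 matching atoms.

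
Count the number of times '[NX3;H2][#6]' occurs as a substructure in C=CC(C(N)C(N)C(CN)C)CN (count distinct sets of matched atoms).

4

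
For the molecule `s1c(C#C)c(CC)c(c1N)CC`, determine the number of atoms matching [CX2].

2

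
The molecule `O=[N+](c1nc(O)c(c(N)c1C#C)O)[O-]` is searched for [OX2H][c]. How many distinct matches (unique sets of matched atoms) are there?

[OX2H][c] is the SMARTS for a phenol: a hydroxyl oxygen attached to an aromatic carbon.
The molecule carries 2 separate instances of a hydroxyl group (-OH) meeting every constraint; each maps to a distinct set of atoms, giving 2 matches.

2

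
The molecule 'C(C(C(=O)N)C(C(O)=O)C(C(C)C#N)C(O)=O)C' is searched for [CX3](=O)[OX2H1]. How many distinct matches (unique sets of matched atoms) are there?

2

[CX3](=O)[OX2H1] is the SMARTS for a carboxylic acid: an sp2 carbon double-bonded to O and single-bonded to an -OH oxygen.
The molecule carries 2 separate instances of a carboxylic acid group (-C(=O)OH) meeting every constraint; each maps to a distinct set of atoms, giving 2 matches.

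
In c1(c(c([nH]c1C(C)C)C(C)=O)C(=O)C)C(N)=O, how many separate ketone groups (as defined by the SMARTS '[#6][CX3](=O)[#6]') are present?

2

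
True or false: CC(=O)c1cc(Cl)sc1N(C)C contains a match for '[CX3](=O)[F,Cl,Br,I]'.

The pattern [CX3](=O)[F,Cl,Br,I] describes a carbonyl carbon bonded to a halogen — an acyl halide.
The closest candidate here is a chloro substituent, but the Cl is not on a carbonyl carbon. No other fragment satisfies the full query, so there is no match.

False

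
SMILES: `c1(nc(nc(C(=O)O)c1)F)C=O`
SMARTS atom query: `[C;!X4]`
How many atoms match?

2

The query [C;!X4] means: aliphatic carbon that does not have four total connections.
Check the 12 heavy atoms by environment: 2× n (aromatic, X2) → no; 4× c (aromatic, X3) → no; 2× C (X3) → match; 2× O (X1) → no; 1× F (X1) → no; 1× O (X2) → no.
That gives 2 matching atoms.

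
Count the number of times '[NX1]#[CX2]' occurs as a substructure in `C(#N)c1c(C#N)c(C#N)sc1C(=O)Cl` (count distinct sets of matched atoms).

3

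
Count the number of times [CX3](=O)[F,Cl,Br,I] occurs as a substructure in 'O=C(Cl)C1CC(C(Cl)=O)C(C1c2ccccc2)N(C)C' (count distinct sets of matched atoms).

[CX3](=O)[F,Cl,Br,I] is the SMARTS for an acyl halide: a carbonyl carbon bonded to a halogen.
The molecule carries 2 separate instances of an acyl chloride (-C(=O)Cl) meeting every constraint; each maps to a distinct set of atoms, giving 2 matches.

2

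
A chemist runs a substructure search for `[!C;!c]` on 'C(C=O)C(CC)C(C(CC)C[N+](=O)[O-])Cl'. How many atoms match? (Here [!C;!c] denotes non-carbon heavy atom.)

5

The query [!C;!c] means: neither aliphatic nor aromatic carbon — same as [!#6].
Check the 15 heavy atoms by environment: 10× C → no; 1× N (charge +1) → match; 1× O (charge -1) → match; 2× O → match; 1× Cl → match.
Summing the matching environments: 1 + 1 + 2 + 1 = 5 matching atoms.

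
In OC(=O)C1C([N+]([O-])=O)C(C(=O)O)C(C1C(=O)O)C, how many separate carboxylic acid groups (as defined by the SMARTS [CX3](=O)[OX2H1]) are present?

[CX3](=O)[OX2H1] is the SMARTS for a carboxylic acid: an sp2 carbon double-bonded to O and single-bonded to an -OH oxygen.
The molecule carries 3 separate instances of a carboxylic acid group (-C(=O)OH) meeting every constraint; each maps to a distinct set of atoms, giving 3 matches.

3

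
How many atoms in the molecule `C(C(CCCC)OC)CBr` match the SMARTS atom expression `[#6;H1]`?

1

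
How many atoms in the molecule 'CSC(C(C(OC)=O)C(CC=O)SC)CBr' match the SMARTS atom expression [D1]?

6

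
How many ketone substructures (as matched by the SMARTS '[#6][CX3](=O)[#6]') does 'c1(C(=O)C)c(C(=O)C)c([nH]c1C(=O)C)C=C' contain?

[#6][CX3](=O)[#6] is the SMARTS for a ketone: a carbonyl carbon (no H) flanked by two carbons.
The molecule carries 3 separate instances of an acetyl/ketone group (-C(=O)CH3) meeting every constraint; each maps to a distinct set of atoms, giving 3 matches.

3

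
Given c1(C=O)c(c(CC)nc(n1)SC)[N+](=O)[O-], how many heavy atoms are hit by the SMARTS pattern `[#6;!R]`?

4

The query [#6;!R] means: carbon not in any ring.
Check the 15 heavy atoms by environment: 2× n (aromatic, in 6-ring) → no; 4× c (aromatic, in 6-ring) → no; 4× C (acyclic) → match; 2× O (acyclic) → no; 1× S (acyclic) → no; 1× N (charge +1, acyclic) → no; 1× O (charge -1, acyclic) → no.
That gives 4 matching atoms.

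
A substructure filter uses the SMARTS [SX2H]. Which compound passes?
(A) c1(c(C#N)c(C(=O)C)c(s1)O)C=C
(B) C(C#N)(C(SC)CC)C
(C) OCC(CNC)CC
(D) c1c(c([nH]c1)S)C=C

[SX2H] describes an aliphatic sulfur with two connections, one being H (a thiol).
(A) has a hydroxyl group (-OH) but it is an -OH, not an -SH.
(B) has a methylthio ether (-SCH3) but the sulfur has H0 (bonded to two carbons), not H1.
(C) has a hydroxyl group (-OH) but it is an -OH, not an -SH.
(D) contains a thiol (-SH), which satisfies every atom and bond constraint.
So the answer is (D).

D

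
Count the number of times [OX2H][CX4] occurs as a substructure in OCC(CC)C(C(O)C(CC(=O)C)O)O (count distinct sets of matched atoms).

4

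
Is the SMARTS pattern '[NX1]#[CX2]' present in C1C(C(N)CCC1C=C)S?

No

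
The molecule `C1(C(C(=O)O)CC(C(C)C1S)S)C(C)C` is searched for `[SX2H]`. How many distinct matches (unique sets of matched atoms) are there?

2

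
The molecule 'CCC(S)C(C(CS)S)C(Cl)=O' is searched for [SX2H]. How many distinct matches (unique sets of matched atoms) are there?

3

[SX2H] is the SMARTS for a thiol: an aliphatic sulfur with two connections, one being H.
The molecule carries 3 separate instances of a thiol (-SH) meeting every constraint; each maps to a distinct set of atoms, giving 3 matches.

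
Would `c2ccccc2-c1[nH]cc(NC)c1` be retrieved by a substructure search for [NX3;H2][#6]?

No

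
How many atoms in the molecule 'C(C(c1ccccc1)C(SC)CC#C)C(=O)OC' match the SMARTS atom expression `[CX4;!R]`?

Check the 18 heavy atoms by environment: 6× C (X4, acyclic) → match; 1× C (X3, acyclic) → no; 1× O (X1, acyclic) → no; 1× O (X2, acyclic) → no; 6× c (aromatic, X3, in 6-ring) → no; 2× C (X2, acyclic) → no; 1× S (X2, acyclic) → no.
That gives 6 matching atoms.

6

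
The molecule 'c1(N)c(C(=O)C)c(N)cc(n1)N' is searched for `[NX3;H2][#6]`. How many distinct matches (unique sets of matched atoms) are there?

3

[NX3;H2][#6] is the SMARTS for a primary amine: a trivalent nitrogen with two H attached to carbon.
The molecule carries 3 separate instances of a primary amino group (-NH2) meeting every constraint; each maps to a distinct set of atoms, giving 3 matches.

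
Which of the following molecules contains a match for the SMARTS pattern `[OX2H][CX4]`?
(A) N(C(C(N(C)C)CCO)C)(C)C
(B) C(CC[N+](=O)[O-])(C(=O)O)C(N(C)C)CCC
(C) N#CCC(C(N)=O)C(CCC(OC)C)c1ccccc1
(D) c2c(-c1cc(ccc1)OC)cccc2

A

[OX2H][CX4] describes a hydroxyl oxygen bound to an sp3 (X4) carbon (an aliphatic alcohol).
(A) contains a hydroxyl group (-OH), which satisfies every atom and bond constraint.
(B) has a carboxylic acid group (-C(=O)OH) but the -OH is on a CX3 carbonyl carbon, not a CX4 carbon.
(C) has a methoxy ether (-OCH3) but the oxygen has H0 (ether), not H1.
(D) has a methoxy ether (-OCH3) but the oxygen has H0 (ether), not H1.
So the answer is (A).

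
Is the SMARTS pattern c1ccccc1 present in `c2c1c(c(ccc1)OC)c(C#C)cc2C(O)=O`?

The pattern c1ccccc1 describes six aromatic carbons in a ring — a benzene ring.
The required atom environment is present in the molecule, so the pattern matches.

Yes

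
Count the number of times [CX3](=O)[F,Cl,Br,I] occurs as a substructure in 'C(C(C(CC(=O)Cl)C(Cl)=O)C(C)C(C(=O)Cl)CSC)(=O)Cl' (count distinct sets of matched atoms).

4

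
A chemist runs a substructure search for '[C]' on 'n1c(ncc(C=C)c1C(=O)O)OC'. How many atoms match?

4

The query [C] means: uppercase C matches aliphatic (non-aromatic) carbon only.
Check the 13 heavy atoms by environment: 2× n (aromatic) → no; 4× c (aromatic) → no; 3× O → no; 4× C → match.
That gives 4 matching atoms.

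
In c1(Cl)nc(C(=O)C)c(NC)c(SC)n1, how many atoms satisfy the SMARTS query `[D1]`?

5

Check the 14 heavy atoms by environment: 2× n (aromatic, D2) → no; 4× c (aromatic, D3) → no; 1× C (D3) → no; 1× O (D1) → match; 3× C (D1) → match; 1× S (D2) → no; 1× N (D2) → no; 1× Cl (D1) → match.
Summing the matching environments: 1 + 3 + 1 = 5 matching atoms.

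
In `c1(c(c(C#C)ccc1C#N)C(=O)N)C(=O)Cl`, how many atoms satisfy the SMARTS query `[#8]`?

2

Check the 16 heavy atoms by environment: 6× c (aromatic) → no; 5× C → no; 2× O → match; 1× Cl → no; 2× N → no.
That gives 2 matching atoms.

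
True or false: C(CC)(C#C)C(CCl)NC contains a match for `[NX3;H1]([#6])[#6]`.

True

The pattern [NX3;H1]([#6])[#6] describes a trivalent nitrogen with one H, bonded to two carbons — a secondary amine.
The molecule carries an N-methylamino group (-NHCH3), whose atoms satisfy every constraint of the query, so the pattern matches.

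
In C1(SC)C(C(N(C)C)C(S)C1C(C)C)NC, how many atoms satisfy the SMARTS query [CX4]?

The query [CX4] means: C with X4: aliphatic carbon with exactly 4 total connections (bonds + H).
Check the 16 heavy atoms by environment: 12× C (X4) → match; 2× S (X2) → no; 2× N (X3) → no.
That gives 12 matching atoms.

12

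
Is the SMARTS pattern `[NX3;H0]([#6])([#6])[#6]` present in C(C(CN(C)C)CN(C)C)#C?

The pattern [NX3;H0]([#6])([#6])[#6] describes a trivalent nitrogen with no H, bonded to three carbons — a tertiary amine.
The molecule carries a dimethylamino group (-N(CH3)2), whose atoms satisfy every constraint of the query, so the pattern matches.

Yes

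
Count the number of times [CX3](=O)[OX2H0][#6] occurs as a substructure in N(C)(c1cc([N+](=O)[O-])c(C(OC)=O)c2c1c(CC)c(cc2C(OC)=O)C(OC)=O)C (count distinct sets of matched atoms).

3

[CX3](=O)[OX2H0][#6] is the SMARTS for an ester: a carbonyl carbon bonded to an oxygen that is itself bonded to carbon (no H on that O).
The molecule carries 3 separate instances of a methyl-ester group (-C(=O)OCH3) meeting every constraint; each maps to a distinct set of atoms, giving 3 matches.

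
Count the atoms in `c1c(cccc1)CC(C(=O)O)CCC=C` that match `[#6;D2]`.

Check the 15 heavy atoms by environment: 4× C (D2) → match; 2× C (D3) → no; 2× O (D1) → no; 1× C (D1) → no; 1× c (aromatic, D3) → no; 5× c (aromatic, D2) → match.
Summing the matching environments: 4 + 5 = 9 matching atoms.

9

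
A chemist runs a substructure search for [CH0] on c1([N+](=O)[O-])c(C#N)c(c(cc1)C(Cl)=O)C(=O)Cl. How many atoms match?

Check the 17 heavy atoms by environment: 4× c (aromatic, H0) → no; 2× c (aromatic, H1) → no; 3× C (H0) → match; 1× N (H0) → no; 3× O (H0) → no; 2× Cl (H0) → no; 1× N (charge +1, H0) → no; 1× O (charge -1, H0) → no.
That gives 3 matching atoms.

3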